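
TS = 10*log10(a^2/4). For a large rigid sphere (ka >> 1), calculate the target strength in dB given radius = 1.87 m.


-0.58 dB


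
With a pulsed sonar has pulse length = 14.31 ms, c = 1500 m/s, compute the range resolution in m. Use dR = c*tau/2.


10.7325 m


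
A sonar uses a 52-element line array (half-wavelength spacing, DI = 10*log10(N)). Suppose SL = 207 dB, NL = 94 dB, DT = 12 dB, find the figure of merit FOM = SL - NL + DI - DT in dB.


Step 1: DI = 10*log10(52) = 17.16 dB
Step 2: FOM = SL - NL + DI - DT = 207 - 94 + 17.16 - 12 = 118.16

118.16 dB


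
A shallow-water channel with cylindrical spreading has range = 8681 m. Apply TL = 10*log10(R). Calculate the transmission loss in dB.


TL = 10*log10(8681) = 39.39

39.39 dB


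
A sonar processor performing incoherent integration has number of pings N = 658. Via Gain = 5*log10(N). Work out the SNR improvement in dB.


Gain = 5*log10(658) = 14.09

14.09 dB


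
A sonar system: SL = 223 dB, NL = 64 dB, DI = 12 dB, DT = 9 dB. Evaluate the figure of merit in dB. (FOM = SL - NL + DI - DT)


FOM = SL - NL + DI - DT = 223 - 64 + 12 - 9 = 162

162 dB


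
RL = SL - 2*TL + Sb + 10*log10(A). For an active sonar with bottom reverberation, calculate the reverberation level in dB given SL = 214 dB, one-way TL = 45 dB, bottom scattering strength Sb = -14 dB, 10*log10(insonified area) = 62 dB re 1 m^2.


172 dB


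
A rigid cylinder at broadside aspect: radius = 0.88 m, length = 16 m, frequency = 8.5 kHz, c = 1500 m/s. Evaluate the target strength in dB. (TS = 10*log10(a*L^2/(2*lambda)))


lambda = 1500/8500 = 0.17647 m
TS = 10*log10(0.88*16^2/(2*0.17647)) = 28.05

28.05 dB


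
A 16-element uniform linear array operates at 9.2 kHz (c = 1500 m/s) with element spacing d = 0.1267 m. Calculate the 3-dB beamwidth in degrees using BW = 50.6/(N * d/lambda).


Step 1: lambda = 1500/9200 = 0.16304 m
Step 2: d/lambda = 0.1267/0.16304 = 0.7771
Step 3: BW = 50.6/(N * d/lambda) = 50.6/(16 * 0.7771) = 4.07

4.07 deg


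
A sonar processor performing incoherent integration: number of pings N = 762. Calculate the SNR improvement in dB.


Gain = 5*log10(762) = 14.41

14.41 dB


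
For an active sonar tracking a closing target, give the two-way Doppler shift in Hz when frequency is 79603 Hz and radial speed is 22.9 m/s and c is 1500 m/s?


fd = 2*f*v/c = 2 * 79603 * 22.9 / 1500 = 2430.54

2430.54 Hz


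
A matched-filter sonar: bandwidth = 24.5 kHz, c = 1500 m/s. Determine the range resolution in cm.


dR = c/(2*BW) = 1500 / (2 * 24.5e3) = 0.0306 m = 3.06 cm

3.06 cm


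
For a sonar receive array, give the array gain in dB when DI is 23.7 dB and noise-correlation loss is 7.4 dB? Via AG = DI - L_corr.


16.3 dB


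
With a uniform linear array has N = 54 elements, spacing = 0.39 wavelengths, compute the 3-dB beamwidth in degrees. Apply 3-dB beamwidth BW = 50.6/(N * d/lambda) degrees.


2.4 deg


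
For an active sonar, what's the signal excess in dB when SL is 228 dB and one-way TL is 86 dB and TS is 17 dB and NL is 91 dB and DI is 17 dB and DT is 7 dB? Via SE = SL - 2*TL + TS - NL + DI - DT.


SE = SL - 2*TL + TS - NL + DI - DT = 228 - 2*86 + (17) - 91 + 17 - 7 = -8

-8 dB


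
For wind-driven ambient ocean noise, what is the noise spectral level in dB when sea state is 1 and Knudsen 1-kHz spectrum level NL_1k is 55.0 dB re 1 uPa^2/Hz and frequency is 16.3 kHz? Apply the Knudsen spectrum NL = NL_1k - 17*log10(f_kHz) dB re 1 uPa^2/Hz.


NL = NL_1k - 17*log10(f_kHz) = 55.0 - 17*log10(16.3) = 55.0 - (20.61) = 34.39

34.39 dB


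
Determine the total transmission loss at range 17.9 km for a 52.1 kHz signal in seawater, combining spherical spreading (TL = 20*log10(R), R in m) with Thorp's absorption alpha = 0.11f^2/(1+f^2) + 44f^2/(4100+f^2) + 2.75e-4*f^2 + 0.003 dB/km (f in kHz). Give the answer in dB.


Step 1 (Thorp): alpha = 0.11*2714.41/(1+2714.41) + 44*2714.41/(4100+2714.41) + 2.75e-4*2714.41 + 0.003 = 18.3861 dB/km
Step 2: TL_spread = 20*log10(17900) = 85.06 dB
Step 3: TL_abs = alpha*R = 18.3861 * 17.9 = 329.11 dB
Step 4: TL_total = 85.06 + 329.11 = 414.17

414.17 dB


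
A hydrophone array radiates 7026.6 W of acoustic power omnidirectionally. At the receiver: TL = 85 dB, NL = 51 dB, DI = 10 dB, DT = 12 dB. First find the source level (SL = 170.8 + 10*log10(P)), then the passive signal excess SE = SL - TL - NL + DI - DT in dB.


Step 1: SL = 170.8 + 10*log10(7026.6) = 209.27 dB
Step 2: SE = SL - TL - NL + DI - DT = 209.27 - 85 - 51 + 10 - 12 = 71.27

71.27 dB


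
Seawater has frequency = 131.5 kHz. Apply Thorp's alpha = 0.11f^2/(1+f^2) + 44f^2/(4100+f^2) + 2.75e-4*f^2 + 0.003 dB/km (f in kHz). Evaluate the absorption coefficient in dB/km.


f^2 = 17292.25
alpha = 0.11*17292.25/(1+17292.25) + 44*17292.25/(4100+17292.25) + 2.75e-4*17292.25 + 0.003 = 40.435

40.435 dB/km


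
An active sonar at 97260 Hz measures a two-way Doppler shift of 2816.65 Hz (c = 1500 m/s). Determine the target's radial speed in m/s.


21.72 m/s


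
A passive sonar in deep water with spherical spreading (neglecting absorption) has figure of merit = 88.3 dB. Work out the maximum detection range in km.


At max range FOM = TL, so 20*log10(R) = 88.3
R = 10^(88.3/20) = 26001.6 m = 26.0 km

26.0 km


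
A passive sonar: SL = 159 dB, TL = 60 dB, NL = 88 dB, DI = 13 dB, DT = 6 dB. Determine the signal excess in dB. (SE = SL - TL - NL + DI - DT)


SE = SL - TL - NL + DI - DT = 159 - 60 - 88 + 13 - 6 = 18

18 dB


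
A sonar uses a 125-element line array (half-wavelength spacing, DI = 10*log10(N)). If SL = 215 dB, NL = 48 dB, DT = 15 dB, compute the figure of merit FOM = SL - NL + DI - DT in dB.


172.97 dB


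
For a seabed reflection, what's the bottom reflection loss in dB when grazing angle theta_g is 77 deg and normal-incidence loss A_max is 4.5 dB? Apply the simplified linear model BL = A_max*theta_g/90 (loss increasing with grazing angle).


BL = A_max * theta_g / 90 = 4.5 * 77 / 90 = 3.85

3.85 dB


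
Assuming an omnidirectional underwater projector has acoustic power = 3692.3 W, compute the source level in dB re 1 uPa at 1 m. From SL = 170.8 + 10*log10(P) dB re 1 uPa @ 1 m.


SL = 170.8 + 10*log10(3692.3) = 170.8 + 35.67 = 206.47

206.47 dB


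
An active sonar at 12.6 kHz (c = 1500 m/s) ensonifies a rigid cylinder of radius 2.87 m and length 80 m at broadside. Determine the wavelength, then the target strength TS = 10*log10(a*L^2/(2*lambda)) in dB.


Step 1: lambda = c/f = 1500/12600 = 0.11905 m
Step 2: TS = 10*log10(a*L^2/(2*lambda)) = 10*log10(2.87*80^2/(2*0.11905)) = 48.87

48.87 dB


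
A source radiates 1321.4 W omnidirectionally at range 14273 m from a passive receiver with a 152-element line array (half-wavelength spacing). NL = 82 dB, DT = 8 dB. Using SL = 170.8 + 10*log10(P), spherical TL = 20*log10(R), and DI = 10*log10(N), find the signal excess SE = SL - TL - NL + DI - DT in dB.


Step 1: SL = 170.8 + 10*log10(1321.4) = 202.01 dB
Step 2: TL = 20*log10(14273) = 83.09 dB
Step 3: DI = 10*log10(152) = 21.82 dB
Step 4: SE = SL - TL - NL + DI - DT = 202.01 - 83.09 - 82 + 21.82 - 8 = 50.74

50.74 dB


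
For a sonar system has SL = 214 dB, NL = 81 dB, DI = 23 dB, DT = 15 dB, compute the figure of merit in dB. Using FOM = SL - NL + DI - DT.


FOM = SL - NL + DI - DT = 214 - 81 + 23 - 15 = 141

141 dB


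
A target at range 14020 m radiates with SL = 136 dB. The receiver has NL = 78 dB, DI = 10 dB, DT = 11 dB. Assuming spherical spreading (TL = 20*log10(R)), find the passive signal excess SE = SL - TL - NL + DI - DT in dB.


Step 1: TL = 20*log10(14020) = 82.93 dB
Step 2: SE = 136 - 82.93 - 78 + 10 - 11 = -25.93

-25.93 dB


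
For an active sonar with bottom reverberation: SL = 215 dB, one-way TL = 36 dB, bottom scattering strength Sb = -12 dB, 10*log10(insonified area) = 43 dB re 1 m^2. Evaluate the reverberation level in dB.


174 dB


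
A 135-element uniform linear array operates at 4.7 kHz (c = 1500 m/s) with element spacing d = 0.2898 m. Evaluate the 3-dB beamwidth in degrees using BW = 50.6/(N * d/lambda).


0.41 deg


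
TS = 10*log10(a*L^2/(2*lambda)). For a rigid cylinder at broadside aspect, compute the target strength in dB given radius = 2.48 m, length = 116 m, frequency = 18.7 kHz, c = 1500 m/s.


53.18 dB


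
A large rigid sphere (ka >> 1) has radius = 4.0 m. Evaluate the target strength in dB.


TS = 10*log10(4.0^2 / 4) = 10*log10(4.0) = 6.02

6.02 dB


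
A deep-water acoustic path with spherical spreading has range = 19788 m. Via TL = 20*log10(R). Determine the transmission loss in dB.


85.93 dB


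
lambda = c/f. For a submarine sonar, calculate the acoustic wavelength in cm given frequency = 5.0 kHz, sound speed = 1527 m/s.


lambda = c/f = 1527 / 5000 = 0.3054 m = 30.54 cm

30.54 cm


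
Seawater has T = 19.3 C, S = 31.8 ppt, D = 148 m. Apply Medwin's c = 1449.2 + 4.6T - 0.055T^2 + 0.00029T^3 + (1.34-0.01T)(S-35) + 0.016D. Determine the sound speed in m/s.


c = 1449.2 + 4.6*19.3 - 0.055*19.3^2 + 0.00029*19.3^3 + (1.34 - 0.01*19.3)*(31.8 - 35) + 0.016*148 = 1518.28

1518.28 m/s


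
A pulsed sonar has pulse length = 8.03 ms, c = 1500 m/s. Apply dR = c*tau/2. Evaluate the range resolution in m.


6.0225 m


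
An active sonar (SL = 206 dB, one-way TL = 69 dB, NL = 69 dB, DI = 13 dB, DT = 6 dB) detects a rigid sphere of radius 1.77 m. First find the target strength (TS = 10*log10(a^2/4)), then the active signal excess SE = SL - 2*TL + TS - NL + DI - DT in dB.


Step 1: TS = 10*log10(1.77^2/4) = -1.06 dB
Step 2: SE = SL - 2*TL + TS - NL + DI - DT = 206 - 2*69 + (-1.06) - 69 + 13 - 6 = 4.94

4.94 dB


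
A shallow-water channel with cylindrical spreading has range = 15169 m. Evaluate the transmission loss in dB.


41.81 dB


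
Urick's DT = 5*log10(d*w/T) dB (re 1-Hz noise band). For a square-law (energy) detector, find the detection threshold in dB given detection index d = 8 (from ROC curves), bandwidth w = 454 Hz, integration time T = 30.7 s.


DT = 5*log10(d*w/T) = 5*log10(8 * 454 / 30.7) = 5*log10(118.31) = 10.37

10.37 dB


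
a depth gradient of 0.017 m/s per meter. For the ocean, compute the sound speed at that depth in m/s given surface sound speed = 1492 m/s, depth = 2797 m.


c = 1492 + 0.017 * 2797 = 1539.549

1539.549 m/s


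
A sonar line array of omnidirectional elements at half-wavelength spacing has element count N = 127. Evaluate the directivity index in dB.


21.04 dB


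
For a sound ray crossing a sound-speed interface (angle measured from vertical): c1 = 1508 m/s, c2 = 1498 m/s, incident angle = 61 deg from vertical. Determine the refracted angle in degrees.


60.32 deg


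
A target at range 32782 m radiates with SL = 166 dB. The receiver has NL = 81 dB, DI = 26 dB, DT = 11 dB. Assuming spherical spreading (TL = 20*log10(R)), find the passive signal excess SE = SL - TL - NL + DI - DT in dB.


9.69 dB


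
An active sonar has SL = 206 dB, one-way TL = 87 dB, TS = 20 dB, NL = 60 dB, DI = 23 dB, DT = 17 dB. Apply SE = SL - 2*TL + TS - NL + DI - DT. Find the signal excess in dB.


SE = SL - 2*TL + TS - NL + DI - DT = 206 - 2*87 + (20) - 60 + 23 - 17 = -2

-2 dB


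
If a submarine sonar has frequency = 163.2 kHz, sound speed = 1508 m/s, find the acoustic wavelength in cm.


lambda = c/f = 1508 / 163200 = 0.0092 m = 0.92 cm

0.92 cm


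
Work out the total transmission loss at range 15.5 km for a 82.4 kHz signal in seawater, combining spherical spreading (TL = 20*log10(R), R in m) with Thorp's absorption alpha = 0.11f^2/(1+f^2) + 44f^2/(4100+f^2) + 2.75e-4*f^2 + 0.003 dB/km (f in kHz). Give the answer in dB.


Step 1 (Thorp): alpha = 0.11*6789.76/(1+6789.76) + 44*6789.76/(4100+6789.76) + 2.75e-4*6789.76 + 0.003 = 29.4141 dB/km
Step 2: TL_spread = 20*log10(15500) = 83.81 dB
Step 3: TL_abs = alpha*R = 29.4141 * 15.5 = 455.92 dB
Step 4: TL_total = 83.81 + 455.92 = 539.73

539.73 dB


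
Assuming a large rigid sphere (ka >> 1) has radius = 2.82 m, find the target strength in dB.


TS = 10*log10(2.82^2 / 4) = 10*log10(1.9881) = 2.98

2.98 dB


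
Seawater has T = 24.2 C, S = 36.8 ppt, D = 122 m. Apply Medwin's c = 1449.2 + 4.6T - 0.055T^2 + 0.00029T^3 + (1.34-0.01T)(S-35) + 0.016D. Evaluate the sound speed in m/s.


c = 1449.2 + 4.6*24.2 - 0.055*24.2^2 + 0.00029*24.2^3 + (1.34 - 0.01*24.2)*(36.8 - 35) + 0.016*122 = 1536.35

1536.35 m/s


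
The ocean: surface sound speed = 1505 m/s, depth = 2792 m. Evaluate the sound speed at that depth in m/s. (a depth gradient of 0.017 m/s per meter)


1552.464 m/s


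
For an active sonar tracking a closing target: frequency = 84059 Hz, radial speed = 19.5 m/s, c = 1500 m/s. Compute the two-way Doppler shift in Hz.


fd = 2*f*v/c = 2 * 84059 * 19.5 / 1500 = 2185.53

2185.53 Hz


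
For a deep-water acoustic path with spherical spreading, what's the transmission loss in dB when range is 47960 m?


TL = 20*log10(47960) = 93.62

93.62 dB


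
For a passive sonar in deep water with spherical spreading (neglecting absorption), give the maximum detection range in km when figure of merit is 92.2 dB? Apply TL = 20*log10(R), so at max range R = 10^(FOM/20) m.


At max range FOM = TL, so 20*log10(R) = 92.2
R = 10^(92.2/20) = 40738.03 m = 40.74 km

40.74 km


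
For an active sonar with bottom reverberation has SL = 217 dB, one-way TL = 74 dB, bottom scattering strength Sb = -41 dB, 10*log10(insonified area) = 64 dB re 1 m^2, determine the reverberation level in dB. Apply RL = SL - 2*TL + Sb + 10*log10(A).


RL = SL - 2*TL + Sb + 10*log10(A) = 217 - 2*74 + (-41) + 64 = 92

92 dB


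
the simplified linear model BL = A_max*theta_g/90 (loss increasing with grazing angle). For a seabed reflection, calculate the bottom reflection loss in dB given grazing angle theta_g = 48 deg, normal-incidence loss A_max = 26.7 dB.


BL = A_max * theta_g / 90 = 26.7 * 48 / 90 = 14.24

14.24 dB


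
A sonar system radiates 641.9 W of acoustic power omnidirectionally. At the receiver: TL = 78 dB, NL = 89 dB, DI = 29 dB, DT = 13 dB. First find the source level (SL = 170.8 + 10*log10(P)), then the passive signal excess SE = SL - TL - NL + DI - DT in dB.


Step 1: SL = 170.8 + 10*log10(641.9) = 198.87 dB
Step 2: SE = SL - TL - NL + DI - DT = 198.87 - 78 - 89 + 29 - 13 = 47.87

47.87 dB


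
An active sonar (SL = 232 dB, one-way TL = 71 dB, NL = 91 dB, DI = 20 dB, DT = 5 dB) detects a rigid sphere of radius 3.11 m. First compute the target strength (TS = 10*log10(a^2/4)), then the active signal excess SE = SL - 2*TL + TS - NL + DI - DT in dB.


Step 1: TS = 10*log10(3.11^2/4) = 3.83 dB
Step 2: SE = SL - 2*TL + TS - NL + DI - DT = 232 - 2*71 + (3.83) - 91 + 20 - 5 = 17.83

17.83 dB


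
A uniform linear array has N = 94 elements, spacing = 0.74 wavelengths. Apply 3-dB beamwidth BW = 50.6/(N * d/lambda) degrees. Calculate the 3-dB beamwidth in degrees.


BW = 50.6 / (94 * 0.74) = 50.6 / 69.56 = 0.73

0.73 deg


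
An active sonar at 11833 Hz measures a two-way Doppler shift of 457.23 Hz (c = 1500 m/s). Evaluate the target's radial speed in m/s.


From fd = 2*f*v/c, v = c*fd/(2*f) = 1500 * 457.23 / (2*11833) = 28.98

28.98 m/s


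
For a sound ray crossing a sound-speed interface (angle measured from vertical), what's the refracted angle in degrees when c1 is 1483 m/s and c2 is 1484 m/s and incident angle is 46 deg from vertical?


46.04 deg


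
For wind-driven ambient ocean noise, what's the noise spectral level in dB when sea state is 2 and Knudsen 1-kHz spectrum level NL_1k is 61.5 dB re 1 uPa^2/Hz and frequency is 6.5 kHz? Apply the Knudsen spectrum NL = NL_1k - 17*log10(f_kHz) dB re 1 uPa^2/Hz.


NL = NL_1k - 17*log10(f_kHz) = 61.5 - 17*log10(6.5) = 61.5 - (13.82) = 47.68

47.68 dB


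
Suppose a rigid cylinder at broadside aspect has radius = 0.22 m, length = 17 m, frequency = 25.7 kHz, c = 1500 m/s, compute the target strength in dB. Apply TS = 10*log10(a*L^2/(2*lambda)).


lambda = 1500/25700 = 0.05837 m
TS = 10*log10(0.22*17^2/(2*0.05837)) = 27.36

27.36 dB


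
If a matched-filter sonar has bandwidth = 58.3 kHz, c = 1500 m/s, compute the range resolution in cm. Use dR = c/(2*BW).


dR = c/(2*BW) = 1500 / (2 * 58.3e3) = 0.0129 m = 1.29 cm

1.29 cm


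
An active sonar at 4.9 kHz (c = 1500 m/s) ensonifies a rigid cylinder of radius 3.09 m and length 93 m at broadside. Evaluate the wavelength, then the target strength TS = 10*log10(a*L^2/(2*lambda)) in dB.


Step 1: lambda = c/f = 1500/4900 = 0.30612 m
Step 2: TS = 10*log10(a*L^2/(2*lambda)) = 10*log10(3.09*93^2/(2*0.30612)) = 46.4

46.4 dB


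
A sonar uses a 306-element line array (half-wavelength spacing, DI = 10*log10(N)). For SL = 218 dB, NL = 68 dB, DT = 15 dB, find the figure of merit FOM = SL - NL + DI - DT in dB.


Step 1: DI = 10*log10(306) = 24.86 dB
Step 2: FOM = SL - NL + DI - DT = 218 - 68 + 24.86 - 15 = 159.86

159.86 dB


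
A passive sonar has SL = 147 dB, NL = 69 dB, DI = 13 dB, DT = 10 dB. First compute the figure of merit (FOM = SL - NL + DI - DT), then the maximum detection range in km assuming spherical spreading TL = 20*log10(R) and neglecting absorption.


Step 1: FOM = SL - NL + DI - DT = 147 - 69 + 13 - 10 = 81 dB
Step 2: at max range FOM = TL = 20*log10(R), so R = 10^(81/20) = 11220.18 m = 11.22 km

11.22 km


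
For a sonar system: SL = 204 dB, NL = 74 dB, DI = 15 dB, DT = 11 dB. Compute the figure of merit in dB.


FOM = SL - NL + DI - DT = 204 - 74 + 15 - 11 = 134

134 dB


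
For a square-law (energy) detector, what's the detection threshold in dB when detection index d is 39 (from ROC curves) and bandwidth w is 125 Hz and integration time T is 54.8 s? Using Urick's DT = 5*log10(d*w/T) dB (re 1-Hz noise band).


DT = 5*log10(d*w/T) = 5*log10(39 * 125 / 54.8) = 5*log10(88.96) = 9.75

9.75 dB


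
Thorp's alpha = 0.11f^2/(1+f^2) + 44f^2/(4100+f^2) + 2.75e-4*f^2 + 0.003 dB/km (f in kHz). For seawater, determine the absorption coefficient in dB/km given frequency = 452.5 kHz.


f^2 = 204756.25
alpha = 0.11*204756.25/(1+204756.25) + 44*204756.25/(4100+204756.25) + 2.75e-4*204756.25 + 0.003 = 99.557

99.557 dB/km


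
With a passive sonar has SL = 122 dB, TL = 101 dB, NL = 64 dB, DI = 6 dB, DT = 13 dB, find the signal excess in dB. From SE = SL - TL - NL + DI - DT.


-50 dB


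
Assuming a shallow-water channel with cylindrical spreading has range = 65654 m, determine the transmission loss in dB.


TL = 10*log10(65654) = 48.17

48.17 dB


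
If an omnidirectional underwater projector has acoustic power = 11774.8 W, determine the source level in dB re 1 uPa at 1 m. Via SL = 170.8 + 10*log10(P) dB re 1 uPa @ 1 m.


SL = 170.8 + 10*log10(11774.8) = 170.8 + 40.71 = 211.51

211.51 dB


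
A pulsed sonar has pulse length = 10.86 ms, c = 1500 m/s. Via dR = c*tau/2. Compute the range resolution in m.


8.145 m


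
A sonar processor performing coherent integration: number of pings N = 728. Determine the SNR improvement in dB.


Gain = 10*log10(728) = 28.62

28.62 dB


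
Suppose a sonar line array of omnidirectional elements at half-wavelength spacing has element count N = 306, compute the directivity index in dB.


DI = 10*log10(306) = 24.86

24.86 dB


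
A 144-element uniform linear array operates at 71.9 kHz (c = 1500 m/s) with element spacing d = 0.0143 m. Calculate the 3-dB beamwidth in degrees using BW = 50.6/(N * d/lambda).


0.51 deg


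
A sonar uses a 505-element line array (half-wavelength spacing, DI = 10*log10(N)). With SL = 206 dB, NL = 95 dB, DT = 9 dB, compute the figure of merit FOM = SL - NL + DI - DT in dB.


129.03 dB


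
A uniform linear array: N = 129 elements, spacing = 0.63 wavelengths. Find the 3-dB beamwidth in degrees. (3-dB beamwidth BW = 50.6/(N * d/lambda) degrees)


BW = 50.6 / (129 * 0.63) = 50.6 / 81.27 = 0.62

0.62 deg


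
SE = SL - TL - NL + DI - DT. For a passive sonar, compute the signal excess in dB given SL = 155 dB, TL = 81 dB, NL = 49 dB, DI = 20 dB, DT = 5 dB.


40 dB


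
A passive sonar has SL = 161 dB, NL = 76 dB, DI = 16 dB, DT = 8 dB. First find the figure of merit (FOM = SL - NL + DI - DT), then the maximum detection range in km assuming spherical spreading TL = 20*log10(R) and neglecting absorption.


Step 1: FOM = SL - NL + DI - DT = 161 - 76 + 16 - 8 = 93 dB
Step 2: at max range FOM = TL = 20*log10(R), so R = 10^(93/20) = 44668.36 m = 44.67 km

44.67 km


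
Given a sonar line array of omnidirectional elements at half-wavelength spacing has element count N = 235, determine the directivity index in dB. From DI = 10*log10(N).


23.71 dB


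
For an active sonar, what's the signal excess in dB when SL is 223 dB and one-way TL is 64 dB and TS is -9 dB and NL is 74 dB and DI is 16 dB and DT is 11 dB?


17 dB


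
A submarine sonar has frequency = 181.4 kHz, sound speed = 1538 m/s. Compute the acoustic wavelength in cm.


lambda = c/f = 1538 / 181400 = 0.0085 m = 0.85 cm

0.85 cm


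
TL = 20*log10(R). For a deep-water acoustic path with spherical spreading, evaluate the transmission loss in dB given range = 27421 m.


TL = 20*log10(27421) = 88.76

88.76 dB


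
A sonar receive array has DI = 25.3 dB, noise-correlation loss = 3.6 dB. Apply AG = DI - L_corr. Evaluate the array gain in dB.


AG = DI - L_corr = 25.3 - 3.6 = 21.7

21.7 dB


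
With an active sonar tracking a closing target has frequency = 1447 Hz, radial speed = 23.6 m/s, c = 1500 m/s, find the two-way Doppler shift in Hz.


45.53 Hz


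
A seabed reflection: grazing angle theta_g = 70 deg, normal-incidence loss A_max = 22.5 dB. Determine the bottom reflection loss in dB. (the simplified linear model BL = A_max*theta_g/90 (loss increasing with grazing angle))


BL = A_max * theta_g / 90 = 22.5 * 70 / 90 = 17.5

17.5 dB


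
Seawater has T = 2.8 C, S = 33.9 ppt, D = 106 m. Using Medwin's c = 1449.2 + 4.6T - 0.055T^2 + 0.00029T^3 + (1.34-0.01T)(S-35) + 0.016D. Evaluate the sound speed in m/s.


c = 1449.2 + 4.6*2.8 - 0.055*2.8^2 + 0.00029*2.8^3 + (1.34 - 0.01*2.8)*(33.9 - 35) + 0.016*106 = 1461.91

1461.91 m/s


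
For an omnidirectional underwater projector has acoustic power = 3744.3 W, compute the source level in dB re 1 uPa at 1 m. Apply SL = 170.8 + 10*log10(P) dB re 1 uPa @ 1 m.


SL = 170.8 + 10*log10(3744.3) = 170.8 + 35.73 = 206.53

206.53 dB


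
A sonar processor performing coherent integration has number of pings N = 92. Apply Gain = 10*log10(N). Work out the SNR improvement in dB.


19.64 dB


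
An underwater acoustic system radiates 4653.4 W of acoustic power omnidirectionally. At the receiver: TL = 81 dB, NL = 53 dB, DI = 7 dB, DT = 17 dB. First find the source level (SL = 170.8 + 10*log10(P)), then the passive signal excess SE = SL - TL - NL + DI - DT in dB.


Step 1: SL = 170.8 + 10*log10(4653.4) = 207.48 dB
Step 2: SE = SL - TL - NL + DI - DT = 207.48 - 81 - 53 + 7 - 17 = 63.48

63.48 dB


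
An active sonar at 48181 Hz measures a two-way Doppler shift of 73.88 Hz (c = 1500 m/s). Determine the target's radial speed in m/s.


From fd = 2*f*v/c, v = c*fd/(2*f) = 1500 * 73.88 / (2*48181) = 1.15

1.15 m/s


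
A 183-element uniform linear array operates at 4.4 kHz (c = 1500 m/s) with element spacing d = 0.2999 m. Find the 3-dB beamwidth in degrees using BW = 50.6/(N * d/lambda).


0.31 deg


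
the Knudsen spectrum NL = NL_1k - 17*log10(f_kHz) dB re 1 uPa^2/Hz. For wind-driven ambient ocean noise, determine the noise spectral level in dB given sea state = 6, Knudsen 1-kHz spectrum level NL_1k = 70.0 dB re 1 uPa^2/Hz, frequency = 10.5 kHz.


NL = NL_1k - 17*log10(f_kHz) = 70.0 - 17*log10(10.5) = 70.0 - (17.36) = 52.64

52.64 dB


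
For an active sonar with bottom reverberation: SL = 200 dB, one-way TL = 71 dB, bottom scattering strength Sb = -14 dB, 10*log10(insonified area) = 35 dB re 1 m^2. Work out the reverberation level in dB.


RL = SL - 2*TL + Sb + 10*log10(A) = 200 - 2*71 + (-14) + 35 = 79

79 dB


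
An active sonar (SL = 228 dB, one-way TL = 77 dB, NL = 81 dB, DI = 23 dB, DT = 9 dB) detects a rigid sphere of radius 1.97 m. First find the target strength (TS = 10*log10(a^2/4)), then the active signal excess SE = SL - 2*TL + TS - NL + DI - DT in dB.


Step 1: TS = 10*log10(1.97^2/4) = -0.13 dB
Step 2: SE = SL - 2*TL + TS - NL + DI - DT = 228 - 2*77 + (-0.13) - 81 + 23 - 9 = 6.87

6.87 dB


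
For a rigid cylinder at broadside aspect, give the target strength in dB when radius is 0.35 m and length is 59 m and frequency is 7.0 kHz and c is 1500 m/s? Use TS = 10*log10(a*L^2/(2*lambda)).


34.54 dB


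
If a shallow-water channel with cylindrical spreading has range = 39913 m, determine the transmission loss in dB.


TL = 10*log10(39913) = 46.01

46.01 dB


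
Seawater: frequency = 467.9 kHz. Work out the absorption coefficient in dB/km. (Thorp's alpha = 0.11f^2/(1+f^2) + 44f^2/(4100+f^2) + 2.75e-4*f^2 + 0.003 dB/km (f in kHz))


103.51 dB/km


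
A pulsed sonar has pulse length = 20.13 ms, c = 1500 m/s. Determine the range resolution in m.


dR = c*tau/2 = 1500 * 20.13e-3 / 2 = 15.0975

15.0975 m


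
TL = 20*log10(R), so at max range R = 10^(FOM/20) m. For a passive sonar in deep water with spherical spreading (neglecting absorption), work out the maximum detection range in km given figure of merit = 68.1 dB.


At max range FOM = TL, so 20*log10(R) = 68.1
R = 10^(68.1/20) = 2540.97 m = 2.54 km

2.54 km


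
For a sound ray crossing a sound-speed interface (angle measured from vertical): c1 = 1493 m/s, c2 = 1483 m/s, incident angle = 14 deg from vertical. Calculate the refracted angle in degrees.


13.9 deg


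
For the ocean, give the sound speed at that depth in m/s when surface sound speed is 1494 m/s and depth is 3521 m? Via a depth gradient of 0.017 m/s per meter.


c = 1494 + 0.017 * 3521 = 1553.857

1553.857 m/s


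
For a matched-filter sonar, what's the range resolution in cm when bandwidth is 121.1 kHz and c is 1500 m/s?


0.62 cm


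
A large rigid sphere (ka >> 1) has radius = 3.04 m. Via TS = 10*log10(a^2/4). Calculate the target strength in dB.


TS = 10*log10(3.04^2 / 4) = 10*log10(2.3104) = 3.64

3.64 dB


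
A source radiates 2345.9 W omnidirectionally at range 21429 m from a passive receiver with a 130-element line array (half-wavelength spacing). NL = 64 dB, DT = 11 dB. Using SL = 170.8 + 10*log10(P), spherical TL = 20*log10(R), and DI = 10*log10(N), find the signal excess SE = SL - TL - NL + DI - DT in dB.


Step 1: SL = 170.8 + 10*log10(2345.9) = 204.5 dB
Step 2: TL = 20*log10(21429) = 86.62 dB
Step 3: DI = 10*log10(130) = 21.14 dB
Step 4: SE = SL - TL - NL + DI - DT = 204.5 - 86.62 - 64 + 21.14 - 11 = 64.02

64.02 dB


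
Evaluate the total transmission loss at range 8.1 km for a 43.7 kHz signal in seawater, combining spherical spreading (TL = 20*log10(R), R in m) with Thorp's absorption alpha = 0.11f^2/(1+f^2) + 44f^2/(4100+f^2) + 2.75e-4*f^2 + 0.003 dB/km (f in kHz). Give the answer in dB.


196.59 dB


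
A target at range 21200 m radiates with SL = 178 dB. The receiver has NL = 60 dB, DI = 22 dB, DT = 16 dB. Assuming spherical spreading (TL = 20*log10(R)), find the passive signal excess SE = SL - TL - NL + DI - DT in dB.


Step 1: TL = 20*log10(21200) = 86.53 dB
Step 2: SE = 178 - 86.53 - 60 + 22 - 16 = 37.47

37.47 dB


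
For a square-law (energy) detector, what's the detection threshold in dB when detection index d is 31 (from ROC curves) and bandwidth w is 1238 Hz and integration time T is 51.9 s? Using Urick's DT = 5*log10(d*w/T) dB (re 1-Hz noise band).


DT = 5*log10(d*w/T) = 5*log10(31 * 1238 / 51.9) = 5*log10(739.46) = 14.34

14.34 dB


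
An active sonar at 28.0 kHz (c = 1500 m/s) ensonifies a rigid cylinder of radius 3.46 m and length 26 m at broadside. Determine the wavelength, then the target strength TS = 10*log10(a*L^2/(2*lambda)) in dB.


Step 1: lambda = c/f = 1500/28000 = 0.05357 m
Step 2: TS = 10*log10(a*L^2/(2*lambda)) = 10*log10(3.46*26^2/(2*0.05357)) = 43.39

43.39 dB


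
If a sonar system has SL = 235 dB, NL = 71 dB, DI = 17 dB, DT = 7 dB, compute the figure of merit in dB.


174 dB


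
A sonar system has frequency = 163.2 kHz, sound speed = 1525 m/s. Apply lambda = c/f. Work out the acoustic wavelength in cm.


0.93 cm


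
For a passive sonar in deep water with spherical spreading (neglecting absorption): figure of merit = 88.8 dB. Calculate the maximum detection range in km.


At max range FOM = TL, so 20*log10(R) = 88.8
R = 10^(88.8/20) = 27542.29 m = 27.54 km

27.54 km


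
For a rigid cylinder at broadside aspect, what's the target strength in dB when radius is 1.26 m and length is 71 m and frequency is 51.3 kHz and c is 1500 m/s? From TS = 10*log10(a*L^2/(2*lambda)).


50.36 dB


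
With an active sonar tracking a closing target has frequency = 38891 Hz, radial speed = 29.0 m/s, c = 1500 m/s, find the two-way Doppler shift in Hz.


fd = 2*f*v/c = 2 * 38891 * 29.0 / 1500 = 1503.79

1503.79 Hz


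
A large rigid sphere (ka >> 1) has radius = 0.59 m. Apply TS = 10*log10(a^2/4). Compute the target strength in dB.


TS = 10*log10(0.59^2 / 4) = 10*log10(0.087025) = -10.6

-10.6 dB


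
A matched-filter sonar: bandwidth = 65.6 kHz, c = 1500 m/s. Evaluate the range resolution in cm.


dR = c/(2*BW) = 1500 / (2 * 65.6e3) = 0.0114 m = 1.14 cm

1.14 cm


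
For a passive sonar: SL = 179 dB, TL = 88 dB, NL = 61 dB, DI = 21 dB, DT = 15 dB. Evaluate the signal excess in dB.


36 dB


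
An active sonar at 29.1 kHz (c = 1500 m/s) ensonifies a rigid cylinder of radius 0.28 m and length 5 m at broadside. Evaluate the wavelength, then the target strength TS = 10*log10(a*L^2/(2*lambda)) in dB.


Step 1: lambda = c/f = 1500/29100 = 0.05155 m
Step 2: TS = 10*log10(a*L^2/(2*lambda)) = 10*log10(0.28*5^2/(2*0.05155)) = 18.32

18.32 dB


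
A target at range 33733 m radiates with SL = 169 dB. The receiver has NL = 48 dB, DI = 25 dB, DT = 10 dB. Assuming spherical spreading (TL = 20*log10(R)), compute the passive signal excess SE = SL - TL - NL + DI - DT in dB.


Step 1: TL = 20*log10(33733) = 90.56 dB
Step 2: SE = 169 - 90.56 - 48 + 25 - 10 = 45.44

45.44 dB


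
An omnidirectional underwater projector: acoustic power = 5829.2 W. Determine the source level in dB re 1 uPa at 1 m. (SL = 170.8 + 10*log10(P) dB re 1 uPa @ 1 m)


SL = 170.8 + 10*log10(5829.2) = 170.8 + 37.66 = 208.46

208.46 dB


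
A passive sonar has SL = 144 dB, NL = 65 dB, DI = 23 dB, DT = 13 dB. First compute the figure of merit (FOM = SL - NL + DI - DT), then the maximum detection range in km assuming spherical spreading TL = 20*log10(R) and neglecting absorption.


Step 1: FOM = SL - NL + DI - DT = 144 - 65 + 23 - 13 = 89 dB
Step 2: at max range FOM = TL = 20*log10(R), so R = 10^(89/20) = 28183.83 m = 28.18 km

28.18 km


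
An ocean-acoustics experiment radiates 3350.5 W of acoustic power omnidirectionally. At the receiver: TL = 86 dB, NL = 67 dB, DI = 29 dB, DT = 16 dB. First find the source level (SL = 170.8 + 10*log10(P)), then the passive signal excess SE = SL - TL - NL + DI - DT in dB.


Step 1: SL = 170.8 + 10*log10(3350.5) = 206.05 dB
Step 2: SE = SL - TL - NL + DI - DT = 206.05 - 86 - 67 + 29 - 16 = 66.05

66.05 dB


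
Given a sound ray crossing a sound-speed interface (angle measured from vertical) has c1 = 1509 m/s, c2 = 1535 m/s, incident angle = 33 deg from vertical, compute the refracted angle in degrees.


sin(theta2) = (c2/c1)*sin(theta1) = (1535/1509)*sin(33 deg) = 0.55402
theta2 = arcsin(0.55402) = 33.64

33.64 deg


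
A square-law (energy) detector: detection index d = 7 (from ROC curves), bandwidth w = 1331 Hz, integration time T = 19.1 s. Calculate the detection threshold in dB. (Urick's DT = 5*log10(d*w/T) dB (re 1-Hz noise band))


13.44 dB


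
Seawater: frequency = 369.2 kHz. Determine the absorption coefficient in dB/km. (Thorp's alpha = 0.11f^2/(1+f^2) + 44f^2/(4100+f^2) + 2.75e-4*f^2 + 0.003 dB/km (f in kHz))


80.313 dB/km


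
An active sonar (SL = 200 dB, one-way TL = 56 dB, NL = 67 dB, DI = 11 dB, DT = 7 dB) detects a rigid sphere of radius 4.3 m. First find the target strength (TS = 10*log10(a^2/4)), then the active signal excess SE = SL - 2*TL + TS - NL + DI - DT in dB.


Step 1: TS = 10*log10(4.3^2/4) = 6.65 dB
Step 2: SE = SL - 2*TL + TS - NL + DI - DT = 200 - 2*56 + (6.65) - 67 + 11 - 7 = 31.65

31.65 dB


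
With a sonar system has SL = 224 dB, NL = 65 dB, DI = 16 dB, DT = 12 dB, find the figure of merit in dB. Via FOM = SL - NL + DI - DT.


FOM = SL - NL + DI - DT = 224 - 65 + 16 - 12 = 163

163 dB


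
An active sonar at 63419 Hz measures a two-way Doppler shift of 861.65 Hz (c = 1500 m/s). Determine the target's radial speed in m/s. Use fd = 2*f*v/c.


From fd = 2*f*v/c, v = c*fd/(2*f) = 1500 * 861.65 / (2*63419) = 10.19

10.19 m/s


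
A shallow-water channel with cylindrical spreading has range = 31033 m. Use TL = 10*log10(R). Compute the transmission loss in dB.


TL = 10*log10(31033) = 44.92

44.92 dB


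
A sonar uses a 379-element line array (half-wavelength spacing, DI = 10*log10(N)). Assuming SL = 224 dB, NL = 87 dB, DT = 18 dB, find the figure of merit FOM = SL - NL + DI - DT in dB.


Step 1: DI = 10*log10(379) = 25.79 dB
Step 2: FOM = SL - NL + DI - DT = 224 - 87 + 25.79 - 18 = 144.79

144.79 dB


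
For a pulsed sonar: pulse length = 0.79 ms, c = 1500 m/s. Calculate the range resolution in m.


dR = c*tau/2 = 1500 * 0.79e-3 / 2 = 0.5925

0.5925 m


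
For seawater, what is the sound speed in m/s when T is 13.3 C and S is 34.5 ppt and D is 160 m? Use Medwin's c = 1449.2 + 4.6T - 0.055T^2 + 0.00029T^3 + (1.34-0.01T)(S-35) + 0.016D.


c = 1449.2 + 4.6*13.3 - 0.055*13.3^2 + 0.00029*13.3^3 + (1.34 - 0.01*13.3)*(34.5 - 35) + 0.016*160 = 1503.29

1503.29 m/s


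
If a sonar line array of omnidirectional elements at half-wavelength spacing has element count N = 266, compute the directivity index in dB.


24.25 dB


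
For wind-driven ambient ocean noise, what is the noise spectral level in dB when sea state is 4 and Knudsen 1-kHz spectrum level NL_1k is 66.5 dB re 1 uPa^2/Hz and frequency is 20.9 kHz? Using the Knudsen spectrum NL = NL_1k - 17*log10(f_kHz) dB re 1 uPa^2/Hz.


44.06 dB


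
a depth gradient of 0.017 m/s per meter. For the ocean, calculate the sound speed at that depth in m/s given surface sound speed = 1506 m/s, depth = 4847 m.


c = 1506 + 0.017 * 4847 = 1588.399

1588.399 m/s


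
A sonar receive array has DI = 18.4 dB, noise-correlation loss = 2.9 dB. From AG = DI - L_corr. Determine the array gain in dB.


AG = DI - L_corr = 18.4 - 2.9 = 15.5

15.5 dB


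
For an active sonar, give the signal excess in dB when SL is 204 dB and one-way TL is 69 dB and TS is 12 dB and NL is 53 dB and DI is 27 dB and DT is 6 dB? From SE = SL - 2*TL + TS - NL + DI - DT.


46 dB


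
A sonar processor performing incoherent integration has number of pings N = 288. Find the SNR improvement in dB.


12.3 dB


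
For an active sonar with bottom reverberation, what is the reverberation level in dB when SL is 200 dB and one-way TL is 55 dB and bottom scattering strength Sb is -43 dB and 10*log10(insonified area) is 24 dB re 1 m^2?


RL = SL - 2*TL + Sb + 10*log10(A) = 200 - 2*55 + (-43) + 24 = 71

71 dB


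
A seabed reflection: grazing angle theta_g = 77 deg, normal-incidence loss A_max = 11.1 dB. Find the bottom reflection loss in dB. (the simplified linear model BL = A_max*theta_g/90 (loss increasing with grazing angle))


BL = A_max * theta_g / 90 = 11.1 * 77 / 90 = 9.5

9.5 dB


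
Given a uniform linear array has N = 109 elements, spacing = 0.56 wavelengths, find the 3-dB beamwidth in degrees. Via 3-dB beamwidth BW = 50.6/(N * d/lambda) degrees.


BW = 50.6 / (109 * 0.56) = 50.6 / 61.04 = 0.83

0.83 deg


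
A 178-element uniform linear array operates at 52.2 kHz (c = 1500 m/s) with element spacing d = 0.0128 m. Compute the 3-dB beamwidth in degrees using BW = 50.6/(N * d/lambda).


Step 1: lambda = 1500/52200 = 0.02874 m
Step 2: d/lambda = 0.0128/0.02874 = 0.4454
Step 3: BW = 50.6/(N * d/lambda) = 50.6/(178 * 0.4454) = 0.64

0.64 deg


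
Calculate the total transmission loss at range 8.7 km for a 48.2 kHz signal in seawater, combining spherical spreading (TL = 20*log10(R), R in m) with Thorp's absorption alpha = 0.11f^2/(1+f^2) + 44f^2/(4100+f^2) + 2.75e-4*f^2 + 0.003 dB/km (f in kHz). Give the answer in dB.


Step 1 (Thorp): alpha = 0.11*2323.24/(1+2323.24) + 44*2323.24/(4100+2323.24) + 2.75e-4*2323.24 + 0.003 = 16.6663 dB/km
Step 2: TL_spread = 20*log10(8700) = 78.79 dB
Step 3: TL_abs = alpha*R = 16.6663 * 8.7 = 145.0 dB
Step 4: TL_total = 78.79 + 145.0 = 223.79

223.79 dB


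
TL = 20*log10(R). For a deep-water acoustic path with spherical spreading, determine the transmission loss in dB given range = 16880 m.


84.55 dB


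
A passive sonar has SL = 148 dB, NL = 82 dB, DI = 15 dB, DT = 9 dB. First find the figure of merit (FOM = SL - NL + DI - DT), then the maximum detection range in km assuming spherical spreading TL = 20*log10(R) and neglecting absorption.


Step 1: FOM = SL - NL + DI - DT = 148 - 82 + 15 - 9 = 72 dB
Step 2: at max range FOM = TL = 20*log10(R), so R = 10^(72/20) = 3981.07 m = 3.98 km

3.98 km


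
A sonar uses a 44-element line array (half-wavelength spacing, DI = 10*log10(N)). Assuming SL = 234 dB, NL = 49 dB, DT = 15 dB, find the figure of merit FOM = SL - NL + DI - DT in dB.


Step 1: DI = 10*log10(44) = 16.43 dB
Step 2: FOM = SL - NL + DI - DT = 234 - 49 + 16.43 - 15 = 186.43

186.43 dB


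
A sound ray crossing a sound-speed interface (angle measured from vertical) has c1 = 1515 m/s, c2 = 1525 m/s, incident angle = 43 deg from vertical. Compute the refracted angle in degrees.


sin(theta2) = (c2/c1)*sin(theta1) = (1525/1515)*sin(43 deg) = 0.6865
theta2 = arcsin(0.6865) = 43.35

43.35 deg


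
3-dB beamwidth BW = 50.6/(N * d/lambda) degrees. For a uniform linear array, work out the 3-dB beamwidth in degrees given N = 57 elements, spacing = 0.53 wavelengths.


BW = 50.6 / (57 * 0.53) = 50.6 / 30.21 = 1.67

1.67 deg


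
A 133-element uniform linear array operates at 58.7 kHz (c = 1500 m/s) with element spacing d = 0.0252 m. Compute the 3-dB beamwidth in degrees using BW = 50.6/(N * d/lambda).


Step 1: lambda = 1500/58700 = 0.02555 m
Step 2: d/lambda = 0.0252/0.02555 = 0.9863
Step 3: BW = 50.6/(N * d/lambda) = 50.6/(133 * 0.9863) = 0.39

0.39 deg


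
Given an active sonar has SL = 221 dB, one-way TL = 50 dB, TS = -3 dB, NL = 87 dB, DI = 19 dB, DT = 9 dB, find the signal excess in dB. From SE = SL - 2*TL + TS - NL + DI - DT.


SE = SL - 2*TL + TS - NL + DI - DT = 221 - 2*50 + (-3) - 87 + 19 - 9 = 41

41 dB


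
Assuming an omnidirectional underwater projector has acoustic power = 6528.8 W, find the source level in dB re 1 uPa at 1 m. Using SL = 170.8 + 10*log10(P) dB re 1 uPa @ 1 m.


SL = 170.8 + 10*log10(6528.8) = 170.8 + 38.15 = 208.95

208.95 dB


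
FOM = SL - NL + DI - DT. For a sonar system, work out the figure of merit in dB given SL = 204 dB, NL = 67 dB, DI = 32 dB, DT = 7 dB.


FOM = SL - NL + DI - DT = 204 - 67 + 32 - 7 = 162

162 dB


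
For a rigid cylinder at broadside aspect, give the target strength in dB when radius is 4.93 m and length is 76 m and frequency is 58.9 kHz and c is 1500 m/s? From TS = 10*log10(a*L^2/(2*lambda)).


lambda = 1500/58900 = 0.02547 m
TS = 10*log10(4.93*76^2/(2*0.02547)) = 57.47

57.47 dB


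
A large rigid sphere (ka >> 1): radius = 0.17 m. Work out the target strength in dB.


TS = 10*log10(0.17^2 / 4) = 10*log10(0.007225) = -21.41

-21.41 dB
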